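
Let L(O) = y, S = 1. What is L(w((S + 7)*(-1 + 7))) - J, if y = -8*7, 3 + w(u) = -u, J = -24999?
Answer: 24943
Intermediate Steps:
w(u) = -3 - u
y = -56
L(O) = -56
L(w((S + 7)*(-1 + 7))) - J = -56 - 1*(-24999) = -56 + 24999 = 24943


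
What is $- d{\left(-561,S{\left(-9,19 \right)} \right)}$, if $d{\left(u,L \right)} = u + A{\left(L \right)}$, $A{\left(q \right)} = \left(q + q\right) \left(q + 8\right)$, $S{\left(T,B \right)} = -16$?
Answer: $305$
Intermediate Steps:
$A{\left(q \right)} = 2 q \left(8 + q\right)$
$d{\left(u,L \right)} = u + 2 L \left(8 + L\right)$
$- d{\left(-561,S{\left(-9,19 \right)} \right)} = - (-561 + 2 \left(-16\right) \left(8 - 16\right)) = - (-561 + 2 \left(-16\right) \left(-8\right)) = - (-561 + 256) = \left(-1\right) \left(-305\right) = 305$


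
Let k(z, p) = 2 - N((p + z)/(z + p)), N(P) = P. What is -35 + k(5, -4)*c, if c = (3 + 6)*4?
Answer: 1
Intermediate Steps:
k(z, p) = 1 (k(z, p) = 2 - (p + z)/(z + p) = 2 - (p + z)/(p + z) = 2 - 1*1 = 2 - 1 = 1)
c = 36 (c = 9*4 = 36)
-35 + k(5, -4)*c = -35 + 1*36 = -35 + 36 = 1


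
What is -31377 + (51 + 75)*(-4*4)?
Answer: -33393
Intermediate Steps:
-31377 + (51 + 75)*(-4*4) = -31377 + 126*(-16) = -31377 - 2016 = -33393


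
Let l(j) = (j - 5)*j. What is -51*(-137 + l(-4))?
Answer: 5151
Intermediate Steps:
l(j) = j*(-5 + j) (l(j) = (-5 + j)*j = j*(-5 + j))
-51*(-137 + l(-4)) = -51*(-137 - 4*(-5 - 4)) = -51*(-137 - 4*(-9)) = -51*(-137 + 36) = -51*(-101) = 5151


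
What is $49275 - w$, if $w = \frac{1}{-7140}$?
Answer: $\frac{351823501}{7140} \approx 49275.0$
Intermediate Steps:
$w = - \frac{1}{7140} \approx -0.00014006$
$49275 - w = 49275 - - \frac{1}{7140} = 49275 + \frac{1}{7140} = \frac{351823501}{7140}$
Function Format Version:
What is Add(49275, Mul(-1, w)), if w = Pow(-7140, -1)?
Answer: Rational(351823501, 7140) ≈ 49275.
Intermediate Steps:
w = Rational(-1, 7140) ≈ -0.00014006
Add(49275, Mul(-1, w)) = Add(49275, Mul(-1, Rational(-1, 7140))) = Add(49275, Rational(1, 7140)) = Rational(351823501, 7140)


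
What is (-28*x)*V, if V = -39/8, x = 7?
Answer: 1911/2 ≈ 955.50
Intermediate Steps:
V = -39/8 (V = -39*⅛ = -39/8 ≈ -4.8750)
(-28*x)*V = -28*7*(-39/8) = -196*(-39/8) = 1911/2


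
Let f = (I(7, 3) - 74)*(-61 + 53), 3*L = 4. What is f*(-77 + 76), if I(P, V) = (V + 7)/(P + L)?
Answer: -2912/5 ≈ -582.40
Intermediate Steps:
L = 4/3 (L = (⅓)*4 = 4/3 ≈ 1.3333)
I(P, V) = (7 + V)/(4/3 + P) (I(P, V) = (V + 7)/(P + 4/3) = (7 + V)/(4/3 + P))
f = 2912/5 (f = (3*(7 + 3)/(4 + 3*7) - 74)*(-61 + 53) = (3*10/(4 + 21) - 74)*(-8) = (3*10/25 - 74)*(-8) = (3*(1/25)*10 - 74)*(-8) = (6/5 - 74)*(-8) = -364/5*(-8) = 2912/5 ≈ 582.40)
f*(-77 + 76) = 2912*(-77 + 76)/5 = (2912/5)*(-1) = -2912/5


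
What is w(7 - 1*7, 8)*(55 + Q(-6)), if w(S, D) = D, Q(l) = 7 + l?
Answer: 448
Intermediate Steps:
w(7 - 1*7, 8)*(55 + Q(-6)) = 8*(55 + (7 - 6)) = 8*(55 + 1) = 8*56 = 448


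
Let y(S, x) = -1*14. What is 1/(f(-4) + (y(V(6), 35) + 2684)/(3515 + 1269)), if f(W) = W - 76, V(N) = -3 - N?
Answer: -2392/190025 ≈ -0.012588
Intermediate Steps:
f(W) = -76 + W
y(S, x) = -14
1/(f(-4) + (y(V(6), 35) + 2684)/(3515 + 1269)) = 1/((-76 - 4) + (-14 + 2684)/(3515 + 1269)) = 1/(-80 + 2670/4784) = 1/(-80 + 2670*(1/4784)) = 1/(-80 + 1335/2392) = 1/(-190025/2392) = -2392/190025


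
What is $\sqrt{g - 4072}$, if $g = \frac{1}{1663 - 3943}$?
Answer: $\frac{i \sqrt{5291971770}}{1140} \approx 63.812 i$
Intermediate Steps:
$g = - \frac{1}{2280}$ ($g = \frac{1}{-2280} = - \frac{1}{2280} \approx -0.0004386$)
$\sqrt{g - 4072} = \sqrt{- \frac{1}{2280} - 4072} = \sqrt{- \frac{9284161}{2280}} = \frac{i \sqrt{5291971770}}{1140}$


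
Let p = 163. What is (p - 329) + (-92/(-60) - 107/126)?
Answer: -104149/630 ≈ -165.32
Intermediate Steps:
(p - 329) + (-92/(-60) - 107/126) = (163 - 329) + (-92/(-60) - 107/126) = -166 + (-92*(-1/60) - 107*1/126) = -166 + (23/15 - 107/126) = -166 + 431/630 = -104149/630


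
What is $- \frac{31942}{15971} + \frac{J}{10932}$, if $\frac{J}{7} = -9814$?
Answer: $- \frac{45281}{5466} \approx -8.2841$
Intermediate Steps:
$J = -68698$ ($J = 7 \left(-9814\right) = -68698$)
$- \frac{31942}{15971} + \frac{J}{10932} = - \frac{31942}{15971} - \frac{68698}{10932} = \left(-31942\right) \frac{1}{15971} - \frac{34349}{5466} = -2 - \frac{34349}{5466} = - \frac{45281}{5466}$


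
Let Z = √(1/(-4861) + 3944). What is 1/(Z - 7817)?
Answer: -37998437/297014610246 - √93194037163/297014610246 ≈ -0.00012896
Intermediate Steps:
Z = √93194037163/4861 (Z = √(-1/4861 + 3944) = √(19171783/4861) = √93194037163/4861 ≈ 62.801)
1/(Z - 7817) = 1/(√93194037163/4861 - 7817) = 1/(-7817 + √93194037163/4861)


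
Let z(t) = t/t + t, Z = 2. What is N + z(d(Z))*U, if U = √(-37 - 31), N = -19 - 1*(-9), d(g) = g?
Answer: -10 + 6*I*√17 ≈ -10.0 + 24.739*I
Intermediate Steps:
N = -10 (N = -19 + 9 = -10)
U = 2*I*√17 (U = √(-68) = 2*I*√17 ≈ 8.2462*I)
z(t) = 1 + t
N + z(d(Z))*U = -10 + (1 + 2)*(2*I*√17) = -10 + 3*(2*I*√17) = -10 + 6*I*√17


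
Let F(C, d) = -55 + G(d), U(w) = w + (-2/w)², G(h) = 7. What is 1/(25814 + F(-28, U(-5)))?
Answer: 1/25766 ≈ 3.8811e-5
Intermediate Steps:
U(w) = w + 4/w²
F(C, d) = -48 (F(C, d) = -55 + 7 = -48)
1/(25814 + F(-28, U(-5))) = 1/(25814 - 48) = 1/25766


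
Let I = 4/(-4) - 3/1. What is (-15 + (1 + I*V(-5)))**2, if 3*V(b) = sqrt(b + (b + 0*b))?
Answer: 1604/9 + 112*I*sqrt(10)/3 ≈ 178.22 + 118.06*I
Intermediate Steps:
V(b) = sqrt(2)*sqrt(b)/3 (V(b) = sqrt(b + (b + 0*b))/3 = sqrt(b + (b + 0))/3 = sqrt(b + b)/3 = sqrt(2*b)/3 = (sqrt(2)*sqrt(b))/3 = sqrt(2)*sqrt(b)/3)
I = -4 (I = 4*(-1/4) - 3*1 = -1 - 3 = -4)
(-15 + (1 + I*V(-5)))**2 = (-15 + (1 - 4*sqrt(2)*sqrt(-5)/3))**2 = (-15 + (1 - 4*sqrt(2)*I*sqrt(5)/3))**2 = (-15 + (1 - 4*I*sqrt(10)/3))**2 = (-14 - 4*I*sqrt(10)/3)**2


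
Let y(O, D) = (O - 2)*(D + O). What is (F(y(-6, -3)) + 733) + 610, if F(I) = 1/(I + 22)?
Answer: 126243/94 ≈ 1343.0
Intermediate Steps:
y(O, D) = (-2 + O)*(D + O)
F(I) = 1/(22 + I)
(F(y(-6, -3)) + 733) + 610 = (1/(22 + ((-6)² - 2*(-3) - 2*(-6) - 3*(-6))) + 733) + 610 = (1/(22 + (36 + 6 + 12 + 18)) + 733) + 610 = (1/(22 + 72) + 733) + 610 = (1/94 + 733) + 610 = 68903/94 + 610 = 126243/94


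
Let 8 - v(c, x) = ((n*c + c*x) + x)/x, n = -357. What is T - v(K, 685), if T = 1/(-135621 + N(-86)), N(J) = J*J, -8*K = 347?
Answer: -487819327/17566825 ≈ -27.769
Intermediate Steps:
K = -347/8 (K = -1/8*347 = -347/8 ≈ -43.375)
v(c, x) = 8 - (x - 357*c + c*x)/x (v(c, x) = 8 - ((-357*c + c*x) + x)/x = 8 - (x - 357*c + c*x)/x)
N(J) = J**2
T = -1/128225 (T = 1/(-135621 + (-86)**2) = 1/(-135621 + 7396) = 1/(-128225) = -1/128225 ≈ -7.7988e-6)
T - v(K, 685) = -1/128225 - (7 - 1*(-347/8) + 357*(-347/8)/685) = -1/128225 - (7 + 347/8 + 357*(-347/8)*(1/685)) = -1/128225 - (7 + 347/8 - 123879/5480) = -1/128225 - 1*19022/685 = -1/128225 - 19022/685 = -487819327/17566825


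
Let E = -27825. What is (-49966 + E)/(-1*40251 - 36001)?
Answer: 77791/76252 ≈ 1.0202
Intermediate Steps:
(-49966 + E)/(-1*40251 - 36001) = (-49966 - 27825)/(-1*40251 - 36001) = -77791/(-40251 - 36001) = -77791/(-76252) = -77791*(-1/76252) = 77791/76252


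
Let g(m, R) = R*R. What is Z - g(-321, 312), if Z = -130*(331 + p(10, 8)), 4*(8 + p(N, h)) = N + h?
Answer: -139919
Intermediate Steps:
p(N, h) = -8 + N/4 + h/4 (p(N, h) = -8 + (N + h)/4 = -8 + (N/4 + h/4) = -8 + N/4 + h/4)
g(m, R) = R**2
Z = -42575 (Z = -130*(331 + (-8 + (1/4)*10 + (1/4)*8)) = -130*(331 + (-8 + 5/2 + 2)) = -130*(331 - 7/2) = -130*655/2 = -42575)
Z - g(-321, 312) = -42575 - 1*312**2 = -42575 - 1*97344 = -42575 - 97344 = -139919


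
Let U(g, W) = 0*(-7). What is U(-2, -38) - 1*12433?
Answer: -12433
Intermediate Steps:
U(g, W) = 0
U(-2, -38) - 1*12433 = 0 - 1*12433 = 0 - 12433 = -12433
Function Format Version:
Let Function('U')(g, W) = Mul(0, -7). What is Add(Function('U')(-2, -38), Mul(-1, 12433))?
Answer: -12433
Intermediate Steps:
Function('U')(g, W) = 0
Add(Function('U')(-2, -38), Mul(-1, 12433)) = Add(0, Mul(-1, 12433)) = Add(0, -12433) = -12433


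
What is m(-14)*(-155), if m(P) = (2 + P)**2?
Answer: -22320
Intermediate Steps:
m(-14)*(-155) = (2 - 14)**2*(-155) = (-12)**2*(-155) = 144*(-155) = -22320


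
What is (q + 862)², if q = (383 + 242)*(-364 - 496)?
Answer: 287980343044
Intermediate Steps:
q = -537500 (q = 625*(-860) = -537500)
(q + 862)² = (-537500 + 862)² = (-536638)² = 287980343044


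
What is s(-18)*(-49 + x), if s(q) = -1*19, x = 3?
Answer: 874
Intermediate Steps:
s(q) = -19
s(-18)*(-49 + x) = -19*(-49 + 3) = -19*(-46) = 874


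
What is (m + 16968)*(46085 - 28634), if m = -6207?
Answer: 187790211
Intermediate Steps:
(m + 16968)*(46085 - 28634) = (-6207 + 16968)*(46085 - 28634) = 10761*17451 = 187790211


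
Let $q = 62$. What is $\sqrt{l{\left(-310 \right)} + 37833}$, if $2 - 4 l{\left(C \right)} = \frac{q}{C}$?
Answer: $\frac{\sqrt{3783355}}{10} \approx 194.51$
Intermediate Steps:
$l{\left(C \right)} = \frac{1}{2} - \frac{31}{2 C}$ ($l{\left(C \right)} = \frac{1}{2} - \frac{62 \frac{1}{C}}{4} = \frac{1}{2} - \frac{31}{2 C}$)
$\sqrt{l{\left(-310 \right)} + 37833} = \sqrt{\frac{-31 - 310}{2 \left(-310\right)} + 37833} = \sqrt{\frac{1}{2} \left(- \frac{1}{310}\right) \left(-341\right) + 37833} = \sqrt{\frac{11}{20} + 37833} = \sqrt{\frac{756671}{20}} = \frac{\sqrt{3783355}}{10}$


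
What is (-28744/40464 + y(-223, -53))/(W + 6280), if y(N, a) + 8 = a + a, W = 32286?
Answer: -580205/195066828 ≈ -0.0029744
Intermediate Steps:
y(N, a) = -8 + 2*a (y(N, a) = -8 + (a + a) = -8 + 2*a)
(-28744/40464 + y(-223, -53))/(W + 6280) = (-28744/40464 + (-8 + 2*(-53)))/(32286 + 6280) = (-28744*1/40464 + (-8 - 106))/38566 = (-3593/5058 - 114)*(1/38566) = -580205/5058*1/38566 = -580205/195066828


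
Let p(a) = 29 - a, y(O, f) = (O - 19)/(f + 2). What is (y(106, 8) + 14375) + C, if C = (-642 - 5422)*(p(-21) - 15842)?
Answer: 957770717/10 ≈ 9.5777e+7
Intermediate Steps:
y(O, f) = (-19 + O)/(2 + f)
C = 95762688 (C = (-642 - 5422)*((29 - 1*(-21)) - 15842) = -6064*((29 + 21) - 15842) = -6064*(50 - 15842) = -6064*(-15792) = 95762688)
(y(106, 8) + 14375) + C = ((-19 + 106)/(2 + 8) + 14375) + 95762688 = (87/10 + 14375) + 95762688 = 143837/10 + 95762688 = 957770717/10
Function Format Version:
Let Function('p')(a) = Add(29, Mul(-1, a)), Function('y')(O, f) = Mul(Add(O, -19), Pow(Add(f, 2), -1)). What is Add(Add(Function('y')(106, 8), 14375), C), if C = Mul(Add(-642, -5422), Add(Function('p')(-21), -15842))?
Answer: Rational(957770717, 10) ≈ 9.5777e+7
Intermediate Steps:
Function('y')(O, f) = Mul(Pow(Add(2, f), -1), Add(-19, O)) (Function('y')(O, f) = Mul(Add(-19, O), Pow(Add(2, f), -1)) = Mul(Pow(Add(2, f), -1), Add(-19, O)))
C = 95762688 (C = Mul(Add(-642, -5422), Add(Add(29, Mul(-1, -21)), -15842)) = Mul(-6064, Add(Add(29, 21), -15842)) = Mul(-6064, Add(50, -15842)) = Mul(-6064, -15792) = 95762688)
Add(Add(Function('y')(106, 8), 14375), C) = Add(Add(Mul(Pow(Add(2, 8), -1), Add(-19, 106)), 14375), 95762688) = Add(Add(Mul(Pow(10, -1), 87), 14375), 95762688) = Add(Add(Mul(Rational(1, 10), 87), 14375), 95762688) = Add(Add(Rational(87, 10), 14375), 95762688) = Add(Rational(143837, 10), 95762688) = Rational(957770717, 10)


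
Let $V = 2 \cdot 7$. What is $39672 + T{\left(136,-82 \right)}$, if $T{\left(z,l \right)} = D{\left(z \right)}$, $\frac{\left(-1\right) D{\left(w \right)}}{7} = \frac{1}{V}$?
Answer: $\frac{79343}{2} \approx 39672.0$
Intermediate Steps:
$V = 14$
$D{\left(w \right)} = - \frac{1}{2}$ ($D{\left(w \right)} = - \frac{7}{14} = \left(-7\right) \frac{1}{14} = - \frac{1}{2}$)
$T{\left(z,l \right)} = - \frac{1}{2}$
$39672 + T{\left(136,-82 \right)} = 39672 - \frac{1}{2} = \frac{79343}{2}$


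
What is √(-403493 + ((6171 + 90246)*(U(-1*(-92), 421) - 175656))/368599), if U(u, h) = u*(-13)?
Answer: I*√61105846672187009/368599 ≈ 670.64*I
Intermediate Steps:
U(u, h) = -13*u
√(-403493 + ((6171 + 90246)*(U(-1*(-92), 421) - 175656))/368599) = √(-403493 + ((6171 + 90246)*(-(-13)*(-92) - 175656))/368599) = √(-403493 + (96417*(-13*92 - 175656))*(1/368599)) = √(-403493 + (96417*(-1196 - 175656))*(1/368599)) = √(-403493 + (96417*(-176852))*(1/368599)) = √(-403493 - 17051539284*1/368599) = √(-403493 - 17051539284/368599) = √(-165778655591/368599) = I*√61105846672187009/368599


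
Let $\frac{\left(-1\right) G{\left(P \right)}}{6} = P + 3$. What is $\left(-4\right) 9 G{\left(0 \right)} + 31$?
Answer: $679$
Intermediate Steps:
$G{\left(P \right)} = -18 - 6 P$ ($G{\left(P \right)} = - 6 \left(P + 3\right) = - 6 \left(3 + P\right) = -18 - 6 P$)
$\left(-4\right) 9 G{\left(0 \right)} + 31 = \left(-4\right) 9 \left(-18 - 0\right) + 31 = - 36 \left(-18 + 0\right) + 31 = \left(-36\right) \left(-18\right) + 31 = 648 + 31 = 679$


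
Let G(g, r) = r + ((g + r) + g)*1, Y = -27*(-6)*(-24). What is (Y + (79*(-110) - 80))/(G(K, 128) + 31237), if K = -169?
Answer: -12658/31155 ≈ -0.40629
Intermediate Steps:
Y = -3888 (Y = 162*(-24) = -3888)
G(g, r) = 2*g + 2*r (G(g, r) = r + (r + 2*g)*1 = r + (r + 2*g) = 2*g + 2*r)
(Y + (79*(-110) - 80))/(G(K, 128) + 31237) = (-3888 + (79*(-110) - 80))/((2*(-169) + 2*128) + 31237) = (-3888 + (-8690 - 80))/((-338 + 256) + 31237) = (-3888 - 8770)/(-82 + 31237) = -12658/31155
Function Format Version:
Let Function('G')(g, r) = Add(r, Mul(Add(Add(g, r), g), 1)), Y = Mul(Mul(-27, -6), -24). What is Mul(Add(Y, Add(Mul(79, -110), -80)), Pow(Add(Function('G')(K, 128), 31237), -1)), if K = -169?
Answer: Rational(-12658, 31155) ≈ -0.40629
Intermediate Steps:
Y = -3888 (Y = Mul(162, -24) = -3888)
Function('G')(g, r) = Add(Mul(2, g), Mul(2, r)) (Function('G')(g, r) = Add(r, Mul(Add(r, Mul(2, g)), 1)) = Add(r, Add(r, Mul(2, g))) = Add(Mul(2, g), Mul(2, r)))
Mul(Add(Y, Add(Mul(79, -110), -80)), Pow(Add(Function('G')(K, 128), 31237), -1)) = Mul(Add(-3888, Add(Mul(79, -110), -80)), Pow(Add(Add(Mul(2, -169), Mul(2, 128)), 31237), -1)) = Mul(Add(-3888, Add(-8690, -80)), Pow(Add(Add(-338, 256), 31237), -1)) = Mul(Add(-3888, -8770), Pow(Add(-82, 31237), -1)) = Mul(-12658, Pow(31155, -1)) = Mul(-12658, Rational(1, 31155)) = Rational(-12658, 31155)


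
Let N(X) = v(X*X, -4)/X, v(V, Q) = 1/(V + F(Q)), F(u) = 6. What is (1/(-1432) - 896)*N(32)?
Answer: -1283073/47198720 ≈ -0.027184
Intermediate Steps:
v(V, Q) = 1/(6 + V) (v(V, Q) = 1/(V + 6) = 1/(6 + V))
N(X) = 1/(X*(6 + X**2)) (N(X) = 1/((6 + X*X)*X) = 1/((6 + X**2)*X) = 1/(X*(6 + X**2)))
(1/(-1432) - 896)*N(32) = (1/(-1432) - 896)*(1/(32*(6 + 32**2))) = (-1/1432 - 896)*(1/(32*(6 + 1024))) = -1283073/(45824*1030) = -1283073/1432*1/32960 = -1283073/47198720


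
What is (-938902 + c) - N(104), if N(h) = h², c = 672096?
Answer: -277622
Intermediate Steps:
(-938902 + c) - N(104) = (-938902 + 672096) - 1*104² = -266806 - 1*10816 = -266806 - 10816 = -277622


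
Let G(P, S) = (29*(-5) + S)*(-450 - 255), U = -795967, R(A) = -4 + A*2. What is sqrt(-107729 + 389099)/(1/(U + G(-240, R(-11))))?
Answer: -675412*sqrt(281370) ≈ -3.5827e+8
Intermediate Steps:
R(A) = -4 + 2*A
G(P, S) = 102225 - 705*S (G(P, S) = (-145 + S)*(-705) = 102225 - 705*S)
sqrt(-107729 + 389099)/(1/(U + G(-240, R(-11)))) = sqrt(-107729 + 389099)/(1/(-795967 + (102225 - 705*(-4 + 2*(-11))))) = sqrt(281370)/(1/(-795967 + (102225 - 705*(-4 - 22)))) = sqrt(281370)/(1/(-795967 + (102225 - 705*(-26)))) = sqrt(281370)/(1/(-795967 + (102225 + 18330))) = sqrt(281370)/(1/(-795967 + 120555)) = sqrt(281370)/(1/(-675412)) = sqrt(281370)/(-1/675412) = sqrt(281370)*(-675412) = -675412*sqrt(281370)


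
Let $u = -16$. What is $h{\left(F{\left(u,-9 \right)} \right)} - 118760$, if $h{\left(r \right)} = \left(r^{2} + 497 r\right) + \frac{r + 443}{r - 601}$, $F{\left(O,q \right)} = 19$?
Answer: $- \frac{10568809}{97} \approx -1.0896 \cdot 10^{5}$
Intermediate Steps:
$h{\left(r \right)} = r^{2} + 497 r + \frac{443 + r}{-601 + r}$ ($h{\left(r \right)} = \left(r^{2} + 497 r\right) + \frac{443 + r}{-601 + r} = r^{2} + 497 r + \frac{443 + r}{-601 + r}$)
$h{\left(F{\left(u,-9 \right)} \right)} - 118760 = \frac{443 + 19^{3} - 5675224 - 104 \cdot 19^{2}}{-601 + 19} - 118760 = \frac{443 + 6859 - 5675224 - 37544}{-582} - 118760 = - \frac{443 + 6859 - 5675224 - 37544}{582} - 118760 = \left(- \frac{1}{582}\right) \left(-5705466\right) - 118760 = \frac{950911}{97} - 118760 = - \frac{10568809}{97}$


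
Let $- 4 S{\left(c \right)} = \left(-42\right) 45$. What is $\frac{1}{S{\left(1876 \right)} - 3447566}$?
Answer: $- \frac{2}{6894187} \approx -2.901 \cdot 10^{-7}$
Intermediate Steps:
$S{\left(c \right)} = \frac{945}{2}$ ($S{\left(c \right)} = - \frac{\left(-42\right) 45}{4} = \left(- \frac{1}{4}\right) \left(-1890\right) = \frac{945}{2}$)
$\frac{1}{S{\left(1876 \right)} - 3447566} = \frac{1}{\frac{945}{2} - 3447566} = \frac{1}{- \frac{6894187}{2}} = - \frac{2}{6894187}$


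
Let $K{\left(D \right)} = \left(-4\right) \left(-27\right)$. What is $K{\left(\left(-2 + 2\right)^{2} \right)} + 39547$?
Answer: $39655$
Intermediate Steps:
$K{\left(D \right)} = 108$
$K{\left(\left(-2 + 2\right)^{2} \right)} + 39547 = 108 + 39547 = 39655$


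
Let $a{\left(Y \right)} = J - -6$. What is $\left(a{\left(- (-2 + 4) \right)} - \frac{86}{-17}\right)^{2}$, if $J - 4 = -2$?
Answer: $\frac{49284}{289} \approx 170.53$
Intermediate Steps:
$J = 2$ ($J = 4 - 2 = 2$)
$a{\left(Y \right)} = 8$ ($a{\left(Y \right)} = 2 - -6 = 2 + 6 = 8$)
$\left(a{\left(- (-2 + 4) \right)} - \frac{86}{-17}\right)^{2} = \left(8 - \frac{86}{-17}\right)^{2} = \left(8 - - \frac{86}{17}\right)^{2} = \left(8 + \frac{86}{17}\right)^{2} = \left(\frac{222}{17}\right)^{2} = \frac{49284}{289}$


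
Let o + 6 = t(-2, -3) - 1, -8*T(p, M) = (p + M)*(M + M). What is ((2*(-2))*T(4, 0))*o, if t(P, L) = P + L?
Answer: 0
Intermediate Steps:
t(P, L) = L + P
T(p, M) = -M*(M + p)/4 (T(p, M) = -(p + M)*(M + M)/8 = -(M + p)*2*M/8 = -M*(M + p)/4)
o = -12 (o = -6 + ((-3 - 2) - 1) = -6 + (-5 - 1) = -6 - 6 = -12)
((2*(-2))*T(4, 0))*o = ((2*(-2))*(-1/4*0*(0 + 4)))*(-12) = -(-1)*0*4*(-12) = -4*0*(-12) = 0*(-12) = 0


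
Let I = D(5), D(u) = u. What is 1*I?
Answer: 5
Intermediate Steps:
I = 5
1*I = 1*5 = 5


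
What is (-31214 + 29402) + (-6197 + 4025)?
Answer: -3984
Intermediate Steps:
(-31214 + 29402) + (-6197 + 4025) = -1812 - 2172 = -3984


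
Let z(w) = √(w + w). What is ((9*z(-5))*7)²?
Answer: -39690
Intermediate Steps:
z(w) = √2*√w (z(w) = √(2*w) = √2*√w)
((9*z(-5))*7)² = ((9*(√2*√(-5)))*7)² = ((9*(√2*(I*√5)))*7)² = ((9*(I*√10))*7)² = ((9*I*√10)*7)² = (63*I*√10)² = -39690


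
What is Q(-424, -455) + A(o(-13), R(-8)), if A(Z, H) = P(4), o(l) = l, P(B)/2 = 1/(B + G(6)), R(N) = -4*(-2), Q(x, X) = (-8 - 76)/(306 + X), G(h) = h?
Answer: 569/745 ≈ 0.76376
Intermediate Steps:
Q(x, X) = -84/(306 + X)
R(N) = 8
P(B) = 2/(6 + B) (P(B) = 2/(B + 6) = 2/(6 + B))
A(Z, H) = ⅕ (A(Z, H) = 2/(6 + 4) = 2/10 = 2*(⅒) = ⅕)
Q(-424, -455) + A(o(-13), R(-8)) = -84/(306 - 455) + ⅕ = -84/(-149) + ⅕ = -84*(-1/149) + ⅕ = 84/149 + ⅕ = 569/745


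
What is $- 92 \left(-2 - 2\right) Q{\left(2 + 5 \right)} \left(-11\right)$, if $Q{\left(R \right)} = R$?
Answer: $-28336$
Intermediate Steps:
$- 92 \left(-2 - 2\right) Q{\left(2 + 5 \right)} \left(-11\right) = - 92 \left(-2 - 2\right) \left(2 + 5\right) \left(-11\right) = - 92 \left(\left(-4\right) 7\right) \left(-11\right) = \left(-92\right) \left(-28\right) \left(-11\right) = 2576 \left(-11\right) = -28336$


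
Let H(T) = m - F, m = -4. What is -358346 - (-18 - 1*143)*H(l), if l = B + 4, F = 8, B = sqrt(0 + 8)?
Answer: -360278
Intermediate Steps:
B = 2*sqrt(2) (B = sqrt(8) = 2*sqrt(2) ≈ 2.8284)
l = 4 + 2*sqrt(2) (l = 2*sqrt(2) + 4 = 4 + 2*sqrt(2) ≈ 6.8284)
H(T) = -12 (H(T) = -4 - 1*8 = -4 - 8 = -12)
-358346 - (-18 - 1*143)*H(l) = -358346 - (-18 - 1*143)*(-12) = -358346 - (-18 - 143)*(-12) = -358346 - (-161)*(-12) = -358346 - 1*1932 = -358346 - 1932 = -360278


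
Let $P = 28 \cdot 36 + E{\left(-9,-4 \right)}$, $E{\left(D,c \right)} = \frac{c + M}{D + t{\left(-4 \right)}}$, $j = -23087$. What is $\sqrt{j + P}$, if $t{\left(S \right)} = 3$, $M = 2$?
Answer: $\frac{2 i \sqrt{49677}}{3} \approx 148.59 i$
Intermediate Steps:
$E{\left(D,c \right)} = \frac{2 + c}{3 + D}$ ($E{\left(D,c \right)} = \frac{c + 2}{D + 3} = \frac{2 + c}{3 + D}$)
$P = \frac{3025}{3}$ ($P = 28 \cdot 36 + \frac{2 - 4}{3 - 9} = 1008 + \frac{1}{-6} \left(-2\right) = 1008 - - \frac{1}{3} = 1008 + \frac{1}{3} = \frac{3025}{3} \approx 1008.3$)
$\sqrt{j + P} = \sqrt{-23087 + \frac{3025}{3}} = \sqrt{- \frac{66236}{3}} = \frac{2 i \sqrt{49677}}{3}$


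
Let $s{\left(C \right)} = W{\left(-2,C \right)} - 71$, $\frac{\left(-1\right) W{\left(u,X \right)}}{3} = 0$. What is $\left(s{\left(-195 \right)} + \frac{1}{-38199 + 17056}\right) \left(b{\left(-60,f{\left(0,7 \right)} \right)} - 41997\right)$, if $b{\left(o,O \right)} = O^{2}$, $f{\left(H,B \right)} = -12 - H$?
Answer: $\frac{62827798362}{21143} \approx 2.9716 \cdot 10^{6}$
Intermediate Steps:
$W{\left(u,X \right)} = 0$ ($W{\left(u,X \right)} = \left(-3\right) 0 = 0$)
$s{\left(C \right)} = -71$ ($s{\left(C \right)} = 0 - 71 = -71$)
$\left(s{\left(-195 \right)} + \frac{1}{-38199 + 17056}\right) \left(b{\left(-60,f{\left(0,7 \right)} \right)} - 41997\right) = \left(-71 + \frac{1}{-38199 + 17056}\right) \left(\left(-12 - 0\right)^{2} - 41997\right) = \left(-71 + \frac{1}{-21143}\right) \left(\left(-12 + 0\right)^{2} - 41997\right) = \left(-71 - \frac{1}{21143}\right) \left(\left(-12\right)^{2} - 41997\right) = - \frac{1501154 \left(144 - 41997\right)}{21143} = \left(- \frac{1501154}{21143}\right) \left(-41853\right) = \frac{62827798362}{21143}$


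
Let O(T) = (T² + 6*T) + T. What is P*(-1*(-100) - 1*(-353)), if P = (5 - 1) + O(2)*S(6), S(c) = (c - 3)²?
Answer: 75198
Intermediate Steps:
O(T) = T² + 7*T
S(c) = (-3 + c)²
P = 166 (P = (5 - 1) + (2*(7 + 2))*(-3 + 6)² = 4 + (2*9)*3² = 4 + 18*9 = 4 + 162 = 166)
P*(-1*(-100) - 1*(-353)) = 166*(-1*(-100) - 1*(-353)) = 166*(100 + 353) = 166*453 = 75198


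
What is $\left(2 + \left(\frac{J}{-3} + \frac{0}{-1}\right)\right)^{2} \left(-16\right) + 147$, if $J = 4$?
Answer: $\frac{1259}{9} \approx 139.89$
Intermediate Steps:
$\left(2 + \left(\frac{J}{-3} + \frac{0}{-1}\right)\right)^{2} \left(-16\right) + 147 = \left(2 + \left(\frac{4}{-3} + \frac{0}{-1}\right)\right)^{2} \left(-16\right) + 147 = \left(2 + \left(4 \left(- \frac{1}{3}\right) + 0 \left(-1\right)\right)\right)^{2} \left(-16\right) + 147 = \left(2 + \left(- \frac{4}{3} + 0\right)\right)^{2} \left(-16\right) + 147 = \left(2 - \frac{4}{3}\right)^{2} \left(-16\right) + 147 = \left(\frac{2}{3}\right)^{2} \left(-16\right) + 147 = \frac{4}{9} \left(-16\right) + 147 = - \frac{64}{9} + 147 = \frac{1259}{9}$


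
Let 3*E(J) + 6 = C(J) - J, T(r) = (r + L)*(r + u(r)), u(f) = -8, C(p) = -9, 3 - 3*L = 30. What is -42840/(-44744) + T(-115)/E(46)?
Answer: -2147787/2867 ≈ -749.14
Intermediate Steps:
L = -9 (L = 1 - 1/3*30 = 1 - 10 = -9)
T(r) = (-9 + r)*(-8 + r) (T(r) = (r - 9)*(r - 8) = (-9 + r)*(-8 + r))
E(J) = -5 - J/3 (E(J) = -2 + (-9 - J)/3 = -2 + (-3 - J/3) = -5 - J/3)
-42840/(-44744) + T(-115)/E(46) = -42840/(-44744) + (72 + (-115)**2 - 17*(-115))/(-5 - 1/3*46) = -42840*(-1/44744) + (72 + 13225 + 1955)/(-5 - 46/3) = 45/47 + 15252/(-61/3) = 45/47 + 15252*(-3/61) = 45/47 - 45756/61 = -2147787/2867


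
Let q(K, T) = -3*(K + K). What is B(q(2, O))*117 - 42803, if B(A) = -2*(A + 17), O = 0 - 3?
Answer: -43973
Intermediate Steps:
O = -3
q(K, T) = -6*K
B(A) = -34 - 2*A (B(A) = -2*(17 + A) = -34 - 2*A)
B(q(2, O))*117 - 42803 = (-34 - (-12)*2)*117 - 42803 = (-34 - 2*(-12))*117 - 42803 = (-34 + 24)*117 - 42803 = -10*117 - 42803 = -1170 - 42803 = -43973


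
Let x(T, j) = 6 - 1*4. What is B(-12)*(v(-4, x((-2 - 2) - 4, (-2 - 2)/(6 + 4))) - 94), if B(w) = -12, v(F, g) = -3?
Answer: 1164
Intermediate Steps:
x(T, j) = 2 (x(T, j) = 6 - 4 = 2)
B(-12)*(v(-4, x((-2 - 2) - 4, (-2 - 2)/(6 + 4))) - 94) = -12*(-3 - 94) = -12*(-97) = 1164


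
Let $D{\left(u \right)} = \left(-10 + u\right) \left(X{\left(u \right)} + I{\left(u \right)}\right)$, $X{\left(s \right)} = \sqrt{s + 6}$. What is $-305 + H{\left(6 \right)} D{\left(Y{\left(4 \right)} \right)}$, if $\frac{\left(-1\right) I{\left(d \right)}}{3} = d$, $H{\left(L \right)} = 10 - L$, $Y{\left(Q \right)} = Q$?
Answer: $-17 - 24 \sqrt{10} \approx -92.895$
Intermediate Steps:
$X{\left(s \right)} = \sqrt{6 + s}$
$I{\left(d \right)} = - 3 d$
$D{\left(u \right)} = \left(-10 + u\right) \left(\sqrt{6 + u} - 3 u\right)$
$-305 + H{\left(6 \right)} D{\left(Y{\left(4 \right)} \right)} = -305 + \left(10 - 6\right) \left(- 10 \sqrt{6 + 4} - 3 \cdot 4^{2} + 30 \cdot 4 + 4 \sqrt{6 + 4}\right) = -305 + \left(10 - 6\right) \left(- 10 \sqrt{10} - 48 + 120 + 4 \sqrt{10}\right) = -305 + 4 \left(- 10 \sqrt{10} - 48 + 120 + 4 \sqrt{10}\right) = -305 + 4 \left(72 - 6 \sqrt{10}\right) = -305 + \left(288 - 24 \sqrt{10}\right) = -17 - 24 \sqrt{10}$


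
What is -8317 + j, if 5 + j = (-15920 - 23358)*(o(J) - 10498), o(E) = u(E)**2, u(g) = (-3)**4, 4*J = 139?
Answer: 154629164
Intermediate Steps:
J = 139/4 (J = (1/4)*139 = 139/4 ≈ 34.750)
u(g) = 81
o(E) = 6561 (o(E) = 81**2 = 6561)
j = 154637481 (j = -5 + (-15920 - 23358)*(6561 - 10498) = -5 - 39278*(-3937) = -5 + 154637486 = 154637481)
-8317 + j = -8317 + 154637481 = 154629164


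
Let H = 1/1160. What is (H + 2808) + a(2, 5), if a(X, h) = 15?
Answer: 3274681/1160 ≈ 2823.0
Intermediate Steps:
H = 1/1160 ≈ 0.00086207
(H + 2808) + a(2, 5) = (1/1160 + 2808) + 15 = 3257281/1160 + 15 = 3274681/1160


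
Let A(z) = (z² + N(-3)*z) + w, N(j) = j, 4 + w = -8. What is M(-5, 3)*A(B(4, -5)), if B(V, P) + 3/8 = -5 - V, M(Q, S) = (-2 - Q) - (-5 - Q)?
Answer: 19971/64 ≈ 312.05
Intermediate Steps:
w = -12 (w = -4 - 8 = -12)
M(Q, S) = 3 (M(Q, S) = (-2 - Q) + (5 + Q) = 3)
B(V, P) = -43/8 - V (B(V, P) = -3/8 + (-5 - V) = -43/8 - V)
A(z) = -12 + z² - 3*z (A(z) = (z² - 3*z) - 12 = -12 + z² - 3*z)
M(-5, 3)*A(B(4, -5)) = 3*(-12 + (-43/8 - 1*4)² - 3*(-43/8 - 1*4)) = 3*(-12 + (-43/8 - 4)² - 3*(-43/8 - 4)) = 3*(-12 + (-75/8)² - 3*(-75/8)) = 3*(-12 + 5625/64 + 225/8) = 3*(6657/64) = 19971/64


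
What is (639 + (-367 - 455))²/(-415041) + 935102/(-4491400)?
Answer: -5279589841/18275638700 ≈ -0.28889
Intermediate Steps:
(639 + (-367 - 455))²/(-415041) + 935102/(-4491400) = (639 - 822)²*(-1/415041) + 935102*(-1/4491400) = (-183)²*(-1/415041) - 27503/132100 = 33489*(-1/415041) - 27503/132100 = -11163/138347 - 27503/132100 = -5279589841/18275638700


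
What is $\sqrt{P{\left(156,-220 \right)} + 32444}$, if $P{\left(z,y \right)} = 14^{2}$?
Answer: $8 \sqrt{510} \approx 180.67$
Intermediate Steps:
$P{\left(z,y \right)} = 196$
$\sqrt{P{\left(156,-220 \right)} + 32444} = \sqrt{196 + 32444} = \sqrt{32640} = 8 \sqrt{510}$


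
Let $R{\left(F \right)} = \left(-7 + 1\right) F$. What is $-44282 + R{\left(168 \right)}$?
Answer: $-45290$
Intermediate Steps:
$R{\left(F \right)} = - 6 F$
$-44282 + R{\left(168 \right)} = -44282 - 1008 = -45290$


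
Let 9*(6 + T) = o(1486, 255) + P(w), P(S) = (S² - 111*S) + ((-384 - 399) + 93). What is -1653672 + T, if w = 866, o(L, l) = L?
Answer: -14228476/9 ≈ -1.5809e+6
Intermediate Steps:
P(S) = -690 + S² - 111*S (P(S) = (S² - 111*S) + (-783 + 93) = (S² - 111*S) - 690 = -690 + S² - 111*S)
T = 654572/9 (T = -6 + (1486 + (-690 + 866² - 111*866))/9 = -6 + (1486 + (-690 + 749956 - 96126))/9 = -6 + (1486 + 653140)/9 = -6 + (⅑)*654626 = -6 + 654626/9 = 654572/9 ≈ 72730.)
-1653672 + T = -1653672 + 654572/9 = -14228476/9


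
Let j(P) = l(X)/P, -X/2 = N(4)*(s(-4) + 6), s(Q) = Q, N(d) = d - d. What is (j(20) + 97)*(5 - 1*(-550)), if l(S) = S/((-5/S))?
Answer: 53835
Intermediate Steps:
N(d) = 0
X = 0 (X = -0*(-4 + 6) = -0*2 = -2*0 = 0)
l(S) = -S**2/5 (l(S) = S*(-S/5) = -S**2/5)
j(P) = 0 (j(P) = (-1/5*0**2)/P = (-1/5*0)/P = 0/P = 0)
(j(20) + 97)*(5 - 1*(-550)) = (0 + 97)*(5 - 1*(-550)) = 97*(5 + 550) = 97*555 = 53835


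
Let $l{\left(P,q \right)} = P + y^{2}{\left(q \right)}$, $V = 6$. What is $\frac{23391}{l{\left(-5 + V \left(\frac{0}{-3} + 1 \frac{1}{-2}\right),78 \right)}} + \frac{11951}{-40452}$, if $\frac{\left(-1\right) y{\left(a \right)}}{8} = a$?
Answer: $- \frac{926781059}{3937678584} \approx -0.23536$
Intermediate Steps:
$y{\left(a \right)} = - 8 a$
$l{\left(P,q \right)} = P + 64 q^{2}$ ($l{\left(P,q \right)} = P + \left(- 8 q\right)^{2} = P + 64 q^{2}$)
$\frac{23391}{l{\left(-5 + V \left(\frac{0}{-3} + 1 \frac{1}{-2}\right),78 \right)}} + \frac{11951}{-40452} = \frac{23391}{\left(-5 + 6 \left(\frac{0}{-3} + 1 \frac{1}{-2}\right)\right) + 64 \cdot 78^{2}} + \frac{11951}{-40452} = \frac{23391}{\left(-5 + 6 \left(0 \left(- \frac{1}{3}\right) + 1 \left(- \frac{1}{2}\right)\right)\right) + 64 \cdot 6084} + 11951 \left(- \frac{1}{40452}\right) = \frac{23391}{\left(-5 + 6 \left(0 - \frac{1}{2}\right)\right) + 389376} - \frac{11951}{40452} = \frac{23391}{\left(-5 + 6 \left(- \frac{1}{2}\right)\right) + 389376} - \frac{11951}{40452} = \frac{23391}{\left(-5 - 3\right) + 389376} - \frac{11951}{40452} = \frac{23391}{-8 + 389376} - \frac{11951}{40452} = \frac{23391}{389368} - \frac{11951}{40452} = - \frac{926781059}{3937678584}$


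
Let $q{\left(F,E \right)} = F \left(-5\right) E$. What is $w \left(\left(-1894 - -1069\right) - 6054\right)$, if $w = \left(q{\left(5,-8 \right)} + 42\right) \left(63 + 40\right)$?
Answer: $-171465954$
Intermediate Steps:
$q{\left(F,E \right)} = - 5 E F$ ($q{\left(F,E \right)} = - 5 F E = - 5 E F$)
$w = 24926$ ($w = \left(\left(-5\right) \left(-8\right) 5 + 42\right) \left(63 + 40\right) = \left(200 + 42\right) 103 = 242 \cdot 103 = 24926$)
$w \left(\left(-1894 - -1069\right) - 6054\right) = 24926 \left(\left(-1894 - -1069\right) - 6054\right) = 24926 \left(\left(-1894 + \left(1075 - 6\right)\right) - 6054\right) = 24926 \left(\left(-1894 + 1069\right) - 6054\right) = 24926 \left(-825 - 6054\right) = 24926 \left(-6879\right) = -171465954$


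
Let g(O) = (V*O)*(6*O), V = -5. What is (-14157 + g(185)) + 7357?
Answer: -1033550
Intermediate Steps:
g(O) = -30*O² (g(O) = (-5*O)*(6*O) = -30*O²)
(-14157 + g(185)) + 7357 = (-14157 - 30*185²) + 7357 = (-14157 - 30*34225) + 7357 = (-14157 - 1026750) + 7357 = -1040907 + 7357 = -1033550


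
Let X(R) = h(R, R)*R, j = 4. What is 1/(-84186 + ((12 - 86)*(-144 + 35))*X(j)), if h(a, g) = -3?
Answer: -1/180978 ≈ -5.5255e-6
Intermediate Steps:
X(R) = -3*R
1/(-84186 + ((12 - 86)*(-144 + 35))*X(j)) = 1/(-84186 + ((12 - 86)*(-144 + 35))*(-3*4)) = 1/(-84186 - 74*(-109)*(-12)) = 1/(-84186 + 8066*(-12)) = 1/(-84186 - 96792) = 1/(-180978) = -1/180978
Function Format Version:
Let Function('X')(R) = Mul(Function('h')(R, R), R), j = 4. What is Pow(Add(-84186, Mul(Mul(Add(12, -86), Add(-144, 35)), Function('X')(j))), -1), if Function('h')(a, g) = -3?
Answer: Rational(-1, 180978) ≈ -5.5255e-6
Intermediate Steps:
Function('X')(R) = Mul(-3, R)
Pow(Add(-84186, Mul(Mul(Add(12, -86), Add(-144, 35)), Function('X')(j))), -1) = Pow(Add(-84186, Mul(Mul(Add(12, -86), Add(-144, 35)), Mul(-3, 4))), -1) = Pow(Add(-84186, Mul(Mul(-74, -109), -12)), -1) = Pow(Add(-84186, Mul(8066, -12)), -1) = Pow(Add(-84186, -96792), -1) = Pow(-180978, -1) = Rational(-1, 180978)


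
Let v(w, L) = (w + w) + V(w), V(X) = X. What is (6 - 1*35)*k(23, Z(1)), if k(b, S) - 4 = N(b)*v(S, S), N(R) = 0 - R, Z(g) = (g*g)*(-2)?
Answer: -4118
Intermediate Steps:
Z(g) = -2*g² (Z(g) = g²*(-2) = -2*g²)
v(w, L) = 3*w (v(w, L) = (w + w) + w = 2*w + w = 3*w)
N(R) = -R
k(b, S) = 4 - 3*S*b (k(b, S) = 4 + (-b)*(3*S) = 4 - 3*S*b)
(6 - 1*35)*k(23, Z(1)) = (6 - 1*35)*(4 - 3*(-2*1²)*23) = (6 - 35)*(4 - 3*(-2*1)*23) = -29*(4 - 3*(-2)*23) = -29*(4 + 138) = -29*142 = -4118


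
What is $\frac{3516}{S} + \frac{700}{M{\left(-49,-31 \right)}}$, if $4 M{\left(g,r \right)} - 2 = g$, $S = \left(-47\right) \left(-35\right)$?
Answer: $- \frac{94484}{1645} \approx -57.437$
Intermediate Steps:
$S = 1645$
$M{\left(g,r \right)} = \frac{1}{2} + \frac{g}{4}$
$\frac{3516}{S} + \frac{700}{M{\left(-49,-31 \right)}} = \frac{3516}{1645} + \frac{700}{\frac{1}{2} + \frac{1}{4} \left(-49\right)} = 3516 \cdot \frac{1}{1645} + \frac{700}{\frac{1}{2} - \frac{49}{4}} = \frac{3516}{1645} + \frac{700}{- \frac{47}{4}} = \frac{3516}{1645} + 700 \left(- \frac{4}{47}\right) = \frac{3516}{1645} - \frac{2800}{47} = - \frac{94484}{1645}$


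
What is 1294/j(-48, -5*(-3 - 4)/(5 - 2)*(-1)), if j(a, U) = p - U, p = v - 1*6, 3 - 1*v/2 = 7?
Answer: -3882/7 ≈ -554.57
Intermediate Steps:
v = -8 (v = 6 - 2*7 = 6 - 14 = -8)
p = -14 (p = -8 - 1*6 = -8 - 6 = -14)
j(a, U) = -14 - U
1294/j(-48, -5*(-3 - 4)/(5 - 2)*(-1)) = 1294/(-14 - (-5*(-3 - 4)/(5 - 2))*(-1)) = 1294/(-14 - (-(-35)/3)*(-1)) = 1294/(-14 - (-5*(-7/3))*(-1)) = 1294/(-14 - 35*(-1)/3) = 1294/(-14 - 1*(-35/3)) = 1294/(-14 + 35/3) = 1294/(-7/3) = 1294*(-3/7) = -3882/7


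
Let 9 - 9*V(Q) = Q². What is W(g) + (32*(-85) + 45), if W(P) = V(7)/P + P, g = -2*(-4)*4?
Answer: -95153/36 ≈ -2643.1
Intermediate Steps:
V(Q) = 1 - Q²/9
g = 32 (g = 8*4 = 32)
W(P) = P - 40/(9*P) (W(P) = (1 - ⅑*7²)/P + P = (1 - ⅑*49)/P + P = (1 - 49/9)/P + P = -40/(9*P) + P = P - 40/(9*P))
W(g) + (32*(-85) + 45) = (32 - 40/9/32) + (32*(-85) + 45) = (32 - 40/9*1/32) + (-2720 + 45) = (32 - 5/36) - 2675 = 1147/36 - 2675 = -95153/36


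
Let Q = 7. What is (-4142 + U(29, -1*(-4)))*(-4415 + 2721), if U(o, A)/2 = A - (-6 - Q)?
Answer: 6958952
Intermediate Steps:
U(o, A) = 26 + 2*A (U(o, A) = 2*(A - (-6 - 1*7)) = 2*(A - (-6 - 7)) = 2*(A - 1*(-13)) = 2*(A + 13) = 2*(13 + A) = 26 + 2*A)
(-4142 + U(29, -1*(-4)))*(-4415 + 2721) = (-4142 + (26 + 2*(-1*(-4))))*(-4415 + 2721) = (-4142 + (26 + 2*4))*(-1694) = (-4142 + (26 + 8))*(-1694) = (-4142 + 34)*(-1694) = -4108*(-1694) = 6958952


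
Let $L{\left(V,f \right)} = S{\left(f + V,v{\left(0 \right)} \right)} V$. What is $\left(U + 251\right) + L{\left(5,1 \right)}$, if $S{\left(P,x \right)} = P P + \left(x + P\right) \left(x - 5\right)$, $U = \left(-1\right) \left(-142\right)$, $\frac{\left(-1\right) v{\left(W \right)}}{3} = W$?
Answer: $423$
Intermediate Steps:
$v{\left(W \right)} = - 3 W$
$U = 142$
$S{\left(P,x \right)} = P^{2} + \left(-5 + x\right) \left(P + x\right)$ ($S{\left(P,x \right)} = P^{2} + \left(P + x\right) \left(-5 + x\right) = P^{2} + \left(-5 + x\right) \left(P + x\right)$)
$L{\left(V,f \right)} = V \left(\left(V + f\right)^{2} - 5 V - 5 f\right)$ ($L{\left(V,f \right)} = \left(\left(f + V\right)^{2} + \left(\left(-3\right) 0\right)^{2} - 5 \left(f + V\right) - 5 \left(\left(-3\right) 0\right) + \left(f + V\right) \left(\left(-3\right) 0\right)\right) V = \left(\left(V + f\right)^{2} + 0^{2} - 5 \left(V + f\right) - 0 + \left(V + f\right) 0\right) V = \left(\left(V + f\right)^{2} + 0 - \left(5 V + 5 f\right) + 0 + 0\right) V = \left(\left(V + f\right)^{2} - 5 V - 5 f\right) V = V \left(\left(V + f\right)^{2} - 5 V - 5 f\right)$)
$\left(U + 251\right) + L{\left(5,1 \right)} = \left(142 + 251\right) + 5 \left(\left(5 + 1\right)^{2} - 25 - 5\right) = 393 + 5 \left(6^{2} - 25 - 5\right) = 393 + 5 \left(36 - 25 - 5\right) = 393 + 5 \cdot 6 = 393 + 30 = 423$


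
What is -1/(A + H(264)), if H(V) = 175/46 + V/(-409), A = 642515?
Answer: -18814/12088336641 ≈ -1.5564e-6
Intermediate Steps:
H(V) = 175/46 - V/409 (H(V) = 175*(1/46) + V*(-1/409) = 175/46 - V/409)
-1/(A + H(264)) = -1/(642515 + (175/46 - 1/409*264)) = -1/(642515 + (175/46 - 264/409)) = -1/(642515 + 59431/18814) = -1/12088336641/18814 = -1*18814/12088336641 = -18814/12088336641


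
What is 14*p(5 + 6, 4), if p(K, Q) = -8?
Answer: -112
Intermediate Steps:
14*p(5 + 6, 4) = 14*(-8) = -112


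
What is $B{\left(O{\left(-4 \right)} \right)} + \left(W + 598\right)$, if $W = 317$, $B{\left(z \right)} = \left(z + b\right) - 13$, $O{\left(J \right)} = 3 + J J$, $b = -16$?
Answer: $905$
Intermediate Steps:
$O{\left(J \right)} = 3 + J^{2}$
$B{\left(z \right)} = -29 + z$ ($B{\left(z \right)} = \left(z - 16\right) - 13 = \left(-16 + z\right) - 13 = -29 + z$)
$B{\left(O{\left(-4 \right)} \right)} + \left(W + 598\right) = \left(-29 + \left(3 + \left(-4\right)^{2}\right)\right) + \left(317 + 598\right) = \left(-29 + \left(3 + 16\right)\right) + 915 = \left(-29 + 19\right) + 915 = -10 + 915 = 905$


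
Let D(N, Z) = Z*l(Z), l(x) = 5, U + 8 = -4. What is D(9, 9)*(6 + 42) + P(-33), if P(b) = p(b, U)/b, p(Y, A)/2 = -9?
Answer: 23766/11 ≈ 2160.5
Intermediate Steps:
U = -12 (U = -8 - 4 = -12)
p(Y, A) = -18 (p(Y, A) = 2*(-9) = -18)
P(b) = -18/b
D(N, Z) = 5*Z (D(N, Z) = Z*5 = 5*Z)
D(9, 9)*(6 + 42) + P(-33) = (5*9)*(6 + 42) - 18/(-33) = 45*48 - 18*(-1/33) = 2160 + 6/11 = 23766/11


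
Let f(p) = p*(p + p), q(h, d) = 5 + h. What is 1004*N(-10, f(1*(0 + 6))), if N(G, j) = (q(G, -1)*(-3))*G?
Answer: -150600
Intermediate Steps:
f(p) = 2*p² (f(p) = p*(2*p) = 2*p²)
N(G, j) = G*(-15 - 3*G) (N(G, j) = ((5 + G)*(-3))*G = (-15 - 3*G)*G = G*(-15 - 3*G))
1004*N(-10, f(1*(0 + 6))) = 1004*(-3*(-10)*(5 - 10)) = 1004*(-3*(-10)*(-5)) = 1004*(-150) = -150600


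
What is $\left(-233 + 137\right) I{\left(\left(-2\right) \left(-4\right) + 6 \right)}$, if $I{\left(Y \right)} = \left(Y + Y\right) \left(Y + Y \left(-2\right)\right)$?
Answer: $37632$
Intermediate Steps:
$I{\left(Y \right)} = - 2 Y^{2}$ ($I{\left(Y \right)} = 2 Y \left(Y - 2 Y\right) = 2 Y \left(- Y\right) = - 2 Y^{2}$)
$\left(-233 + 137\right) I{\left(\left(-2\right) \left(-4\right) + 6 \right)} = \left(-233 + 137\right) \left(- 2 \left(\left(-2\right) \left(-4\right) + 6\right)^{2}\right) = - 96 \left(- 2 \left(8 + 6\right)^{2}\right) = - 96 \left(- 2 \cdot 14^{2}\right) = - 96 \left(\left(-2\right) 196\right) = \left(-96\right) \left(-392\right) = 37632$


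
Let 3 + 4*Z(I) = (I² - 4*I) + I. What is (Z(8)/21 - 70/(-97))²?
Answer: 89661961/66389904 ≈ 1.3505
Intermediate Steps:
Z(I) = -¾ - 3*I/4 + I²/4 (Z(I) = -¾ + ((I² - 4*I) + I)/4 = -¾ + (I² - 3*I)/4 = -¾ + (-3*I/4 + I²/4) = -¾ - 3*I/4 + I²/4)
(Z(8)/21 - 70/(-97))² = ((-¾ - ¾*8 + (¼)*8²)/21 - 70/(-97))² = ((-¾ - 6 + (¼)*64)*(1/21) - 70*(-1/97))² = ((-¾ - 6 + 16)*(1/21) + 70/97)² = ((37/4)*(1/21) + 70/97)² = (37/84 + 70/97)² = (9469/8148)² = 89661961/66389904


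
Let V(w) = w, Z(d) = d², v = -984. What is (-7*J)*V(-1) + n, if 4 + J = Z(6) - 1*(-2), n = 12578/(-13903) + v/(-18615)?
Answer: 20458325064/86268115 ≈ 237.15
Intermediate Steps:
n = -73486306/86268115 (n = 12578/(-13903) - 984/(-18615) = 12578*(-1/13903) - 984*(-1/18615) = -12578/13903 + 328/6205 = -73486306/86268115 ≈ -0.85184)
J = 34 (J = -4 + (6² - 1*(-2)) = -4 + (36 + 2) = -4 + 38 = 34)
(-7*J)*V(-1) + n = -7*34*(-1) - 73486306/86268115 = -238*(-1) - 73486306/86268115 = 238 - 73486306/86268115 = 20458325064/86268115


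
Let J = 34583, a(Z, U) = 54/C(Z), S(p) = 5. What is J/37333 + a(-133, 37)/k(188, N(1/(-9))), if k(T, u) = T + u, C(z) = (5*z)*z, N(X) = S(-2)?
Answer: 590329848937/637270016705 ≈ 0.92634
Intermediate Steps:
N(X) = 5
C(z) = 5*z²
a(Z, U) = 54/(5*Z²) (a(Z, U) = 54/((5*Z²)) = 54*(1/(5*Z²)) = 54/(5*Z²))
J/37333 + a(-133, 37)/k(188, N(1/(-9))) = 34583/37333 + ((54/5)/(-133)²)/(188 + 5) = 34583*(1/37333) + ((54/5)*(1/17689))/193 = 34583/37333 + (54/88445)*(1/193) = 34583/37333 + 54/17069885 = 590329848937/637270016705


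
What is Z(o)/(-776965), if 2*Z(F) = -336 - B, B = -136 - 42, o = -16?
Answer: 1/9835 ≈ 0.00010168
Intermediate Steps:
B = -178
Z(F) = -79 (Z(F) = (-336 - 1*(-178))/2 = (-336 + 178)/2 = (1/2)*(-158) = -79)
Z(o)/(-776965) = -79/(-776965) = -79*(-1/776965) = 1/9835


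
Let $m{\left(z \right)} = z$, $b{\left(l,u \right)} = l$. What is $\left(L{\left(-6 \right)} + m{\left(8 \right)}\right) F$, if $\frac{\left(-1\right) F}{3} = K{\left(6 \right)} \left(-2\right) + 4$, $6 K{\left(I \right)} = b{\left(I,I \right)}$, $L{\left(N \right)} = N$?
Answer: $-12$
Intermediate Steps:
$K{\left(I \right)} = \frac{I}{6}$
$F = -6$ ($F = - 3 \left(\frac{1}{6} \cdot 6 \left(-2\right) + 4\right) = - 3 \left(1 \left(-2\right) + 4\right) = - 3 \left(-2 + 4\right) = \left(-3\right) 2 = -6$)
$\left(L{\left(-6 \right)} + m{\left(8 \right)}\right) F = \left(-6 + 8\right) \left(-6\right) = 2 \left(-6\right) = -12$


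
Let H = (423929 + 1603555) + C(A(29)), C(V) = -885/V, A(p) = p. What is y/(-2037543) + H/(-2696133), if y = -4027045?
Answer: 65022110898524/53103706905117 ≈ 1.2244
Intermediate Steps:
H = 58796151/29 (H = (423929 + 1603555) - 885/29 = 2027484 - 885*1/29 = 2027484 - 885/29 = 58796151/29 ≈ 2.0275e+6)
y/(-2037543) + H/(-2696133) = -4027045/(-2037543) + (58796151/29)/(-2696133) = -4027045*(-1/2037543) + (58796151/29)*(-1/2696133) = 4027045/2037543 - 19598717/26062619 = 65022110898524/53103706905117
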